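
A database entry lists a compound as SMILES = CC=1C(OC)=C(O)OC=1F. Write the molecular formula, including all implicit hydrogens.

Walk through each heavy atom and fill implicit hydrogens from standard valence (C 4, N 3, O 2, S 2, halogen 1):
  atom 1: C, bond orders sum to 1 (valence 4) → 3 H
  atom 2: C, bond orders sum to 4 (valence 4) → 0 H
  atom 3: C, bond orders sum to 4 (valence 4) → 0 H
  atom 4: O, bond orders sum to 2 (valence 2) → 0 H
  atom 5: C, bond orders sum to 1 (valence 4) → 3 H
  atom 6: C, bond orders sum to 4 (valence 4) → 0 H
  atom 7: O, bond orders sum to 1 (valence 2) → 1 H
  atom 8: O, bond orders sum to 2 (valence 2) → 0 H
  atom 9: C, bond orders sum to 4 (valence 4) → 0 H
  atom 10: F (halogen, monovalent) → 0 H
Totals → C:6, H:7, F:1, O:3.

C6H7FO3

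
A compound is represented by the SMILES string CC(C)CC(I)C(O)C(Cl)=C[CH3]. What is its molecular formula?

Walk through each heavy atom and fill implicit hydrogens from standard valence (C 4, N 3, O 2, S 2, halogen 1):
  atom 1: C, bond orders sum to 1 (valence 4) → 3 H
  atom 2: C, bond orders sum to 3 (valence 4) → 1 H
  atom 3: C, bond orders sum to 1 (valence 4) → 3 H
  atom 4: C, bond orders sum to 2 (valence 4) → 2 H
  atom 5: C, bond orders sum to 3 (valence 4) → 1 H
  atom 6: I (halogen, monovalent) → 0 H
  atom 7: C, bond orders sum to 3 (valence 4) → 1 H
  atom 8: O, bond orders sum to 1 (valence 2) → 1 H
  atom 9: C, bond orders sum to 4 (valence 4) → 0 H
  atom 10: Cl (halogen, monovalent) → 0 H
  atom 11: C, bond orders sum to 3 (valence 4) → 1 H
  atom 12: C with explicit H count 3
Totals → C:9, H:16, Cl:1, I:1, O:1.

C9H16ClIO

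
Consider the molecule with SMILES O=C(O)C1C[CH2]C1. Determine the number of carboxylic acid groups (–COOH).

1

The carboxylic acid motif appears at heavy-atom position 2 in the SMILES.
Carboxylic acid count: 1.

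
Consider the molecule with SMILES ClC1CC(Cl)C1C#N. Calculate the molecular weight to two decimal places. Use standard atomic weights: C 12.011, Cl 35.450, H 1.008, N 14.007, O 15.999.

First, the molecular formula is C5H5Cl2N (counting implicit H from valence).
  C: 5 × 12.011 = 60.055
  Cl: 2 × 35.450 = 70.900
  H: 5 × 1.008 = 5.040
  N: 1 × 14.007 = 14.007
Sum: 5×12.011 + 2×35.450 + 5×1.008 + 1×14.007 = 150.002 → 150.00 g/mol.

150.00 g/mol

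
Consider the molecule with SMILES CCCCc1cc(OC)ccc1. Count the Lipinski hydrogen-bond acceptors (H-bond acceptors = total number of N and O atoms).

N atoms: 0; O atoms: 1.
Lipinski HBA = 0 + 1 = 1.

1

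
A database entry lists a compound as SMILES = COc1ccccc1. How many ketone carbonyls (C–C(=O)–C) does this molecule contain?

0

Scan the SMILES for the ketone motif — none present.
Groups that are present: 1 ether.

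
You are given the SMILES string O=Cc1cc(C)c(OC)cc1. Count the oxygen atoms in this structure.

2

Scan the SMILES for O atoms (remember two-letter symbols like Cl and Br are single atoms).
Oxygen count: 2.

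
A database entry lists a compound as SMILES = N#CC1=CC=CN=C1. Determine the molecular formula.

C6H4N2

Walk through each heavy atom and fill implicit hydrogens from standard valence (C 4, N 3, O 2, S 2, halogen 1):
  atom 1: N, bond orders sum to 3 (valence 3) → 0 H
  atom 2: C, bond orders sum to 4 (valence 4) → 0 H
  atom 3: C, bond orders sum to 4 (valence 4) → 0 H
  atom 4: C, bond orders sum to 3 (valence 4) → 1 H
  atom 5: C, bond orders sum to 3 (valence 4) → 1 H
  atom 6: C, bond orders sum to 3 (valence 4) → 1 H
  atom 7: N, bond orders sum to 3 (valence 3) → 0 H
  atom 8: C, bond orders sum to 3 (valence 4) → 1 H
Totals → C:6, H:4, N:2.
In Hill order: C6H4N2.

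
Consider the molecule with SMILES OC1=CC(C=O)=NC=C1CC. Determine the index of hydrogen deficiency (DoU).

5

Degree of unsaturation = (number of rings) + (number of π bonds).
Ring closures in the SMILES: 1.
π bonds: 4 double bonds (each 1 DoU) → 4 DoU from unsaturation.
Total DoU = 1 + 4 = 5.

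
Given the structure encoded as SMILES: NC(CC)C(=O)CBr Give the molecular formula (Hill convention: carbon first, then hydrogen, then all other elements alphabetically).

Walk through each heavy atom and fill implicit hydrogens from standard valence (C 4, N 3, O 2, S 2, halogen 1):
  atom 1: N, bond orders sum to 1 (valence 3) → 2 H
  atom 2: C, bond orders sum to 3 (valence 4) → 1 H
  atom 3: C, bond orders sum to 2 (valence 4) → 2 H
  atom 4: C, bond orders sum to 1 (valence 4) → 3 H
  atom 5: C, bond orders sum to 4 (valence 4) → 0 H
  atom 6: O, bond orders sum to 2 (valence 2) → 0 H
  atom 7: C, bond orders sum to 2 (valence 4) → 2 H
  atom 8: Br (halogen, monovalent) → 0 H
Totals → C:5, H:10, Br:1, N:1, O:1.

C5H10BrNO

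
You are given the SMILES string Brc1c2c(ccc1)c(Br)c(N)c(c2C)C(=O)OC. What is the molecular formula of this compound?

C13H11Br2NO2

Walk through each heavy atom and fill implicit hydrogens from standard valence (C 4, N 3, O 2, S 2, halogen 1); for lowercase aromatic atoms, an aromatic c carries 1 H when it has two neighbours and 0 H with three, and aromatic n carries 0 H:
  atom 1: Br (halogen, monovalent) → 0 H
  atom 2: aromatic c, 3 neighbours → 0 H
  atom 3: aromatic c, 3 neighbours → 0 H
  atom 4: aromatic c, 3 neighbours → 0 H
  atom 5: aromatic c, 2 neighbours → 1 H
  atom 6: aromatic c, 2 neighbours → 1 H
  atom 7: aromatic c, 2 neighbours → 1 H
  atom 8: aromatic c, 3 neighbours → 0 H
  atom 9: Br (halogen, monovalent) → 0 H
  atom 10: aromatic c, 3 neighbours → 0 H
  atom 11: N, bond orders sum to 1 (valence 3) → 2 H
  atom 12: aromatic c, 3 neighbours → 0 H
  atom 13: aromatic c, 3 neighbours → 0 H
  atom 14: C, bond orders sum to 1 (valence 4) → 3 H
  atom 15: C, bond orders sum to 4 (valence 4) → 0 H
  atom 16: O, bond orders sum to 2 (valence 2) → 0 H
  atom 17: O, bond orders sum to 2 (valence 2) → 0 H
  atom 18: C, bond orders sum to 1 (valence 4) → 3 H
Totals → C:13, H:11, Br:2, N:1, O:2.
In Hill order: C13H11Br2NO2.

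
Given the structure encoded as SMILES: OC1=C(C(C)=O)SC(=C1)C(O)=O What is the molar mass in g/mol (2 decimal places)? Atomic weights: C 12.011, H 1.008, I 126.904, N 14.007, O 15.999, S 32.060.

First, the molecular formula is C7H6O4S (counting implicit H from valence).
  C: 7 × 12.011 = 84.077
  H: 6 × 1.008 = 6.048
  O: 4 × 15.999 = 63.996
  S: 1 × 32.060 = 32.060
Sum: 7×12.011 + 6×1.008 + 4×15.999 + 1×32.060 = 186.181 → 186.18 g/mol.

186.18 g/mol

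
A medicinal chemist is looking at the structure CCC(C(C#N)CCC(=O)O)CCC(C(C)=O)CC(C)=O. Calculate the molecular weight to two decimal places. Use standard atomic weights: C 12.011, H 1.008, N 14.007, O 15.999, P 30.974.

295.38 g/mol

First, the molecular formula is C16H25NO4 (counting implicit H from valence).
  C: 16 × 12.011 = 192.176
  H: 25 × 1.008 = 25.200
  N: 1 × 14.007 = 14.007
  O: 4 × 15.999 = 63.996
Sum: 16×12.011 + 25×1.008 + 1×14.007 + 4×15.999 = 295.379 → 295.38 g/mol.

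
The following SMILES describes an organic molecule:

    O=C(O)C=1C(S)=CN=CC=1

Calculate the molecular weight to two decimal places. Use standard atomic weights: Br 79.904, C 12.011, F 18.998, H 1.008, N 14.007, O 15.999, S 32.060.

First, the molecular formula is C6H5NO2S (counting implicit H from valence).
  C: 6 × 12.011 = 72.066
  H: 5 × 1.008 = 5.040
  N: 1 × 14.007 = 14.007
  O: 2 × 15.999 = 31.998
  S: 1 × 32.060 = 32.060
Sum: 6×12.011 + 5×1.008 + 1×14.007 + 2×15.999 + 1×32.060 = 155.171 → 155.17 g/mol.

155.17 g/mol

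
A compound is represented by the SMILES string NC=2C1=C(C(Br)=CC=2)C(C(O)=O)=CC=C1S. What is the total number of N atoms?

1

Scan the SMILES for N atoms (remember two-letter symbols like Cl and Br are single atoms).
Nitrogen count: 1.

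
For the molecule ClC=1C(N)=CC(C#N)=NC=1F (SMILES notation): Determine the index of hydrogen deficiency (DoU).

Degree of unsaturation = (number of rings) + (number of π bonds).
Ring closures in the SMILES: 1.
π bonds: 3 double bonds (each 1 DoU), 1 triple bond (each 2 DoU) → 5 DoU from unsaturation.
Total DoU = 1 + 5 = 6.

6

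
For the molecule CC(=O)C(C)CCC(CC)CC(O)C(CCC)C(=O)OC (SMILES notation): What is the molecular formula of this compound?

Walk through each heavy atom and fill implicit hydrogens from standard valence (C 4, N 3, O 2, S 2, halogen 1):
  atom 1: C, bond orders sum to 1 (valence 4) → 3 H
  atom 2: C, bond orders sum to 4 (valence 4) → 0 H
  atom 3: O, bond orders sum to 2 (valence 2) → 0 H
  atom 4: C, bond orders sum to 3 (valence 4) → 1 H
  atom 5: C, bond orders sum to 1 (valence 4) → 3 H
  atom 6: C, bond orders sum to 2 (valence 4) → 2 H
  atom 7: C, bond orders sum to 2 (valence 4) → 2 H
  atom 8: C, bond orders sum to 3 (valence 4) → 1 H
  atom 9: C, bond orders sum to 2 (valence 4) → 2 H
  atom 10: C, bond orders sum to 1 (valence 4) → 3 H
  atom 11: C, bond orders sum to 2 (valence 4) → 2 H
  atom 12: C, bond orders sum to 3 (valence 4) → 1 H
  atom 13: O, bond orders sum to 1 (valence 2) → 1 H
  atom 14: C, bond orders sum to 3 (valence 4) → 1 H
  atom 15: C, bond orders sum to 2 (valence 4) → 2 H
  atom 16: C, bond orders sum to 2 (valence 4) → 2 H
  atom 17: C, bond orders sum to 1 (valence 4) → 3 H
  atom 18: C, bond orders sum to 4 (valence 4) → 0 H
  atom 19: O, bond orders sum to 2 (valence 2) → 0 H
  atom 20: O, bond orders sum to 2 (valence 2) → 0 H
  atom 21: C, bond orders sum to 1 (valence 4) → 3 H
Totals → C:17, H:32, O:4.
In Hill order: C17H32O4.

C17H32O4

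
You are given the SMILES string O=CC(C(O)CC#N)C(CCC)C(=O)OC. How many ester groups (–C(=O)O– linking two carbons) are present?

1

The ester motif appears at heavy-atom position 13 in the SMILES.
Other groups present: 1 aldehyde, 1 hydroxyl, 1 nitrile.
Ester count: 1.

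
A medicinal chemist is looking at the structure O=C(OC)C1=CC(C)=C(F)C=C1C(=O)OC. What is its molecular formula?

C11H11FO4

Walk through each heavy atom and fill implicit hydrogens from standard valence (C 4, N 3, O 2, S 2, halogen 1):
  atom 1: O, bond orders sum to 2 (valence 2) → 0 H
  atom 2: C, bond orders sum to 4 (valence 4) → 0 H
  atom 3: O, bond orders sum to 2 (valence 2) → 0 H
  atom 4: C, bond orders sum to 1 (valence 4) → 3 H
  atom 5: C, bond orders sum to 4 (valence 4) → 0 H
  atom 6: C, bond orders sum to 3 (valence 4) → 1 H
  atom 7: C, bond orders sum to 4 (valence 4) → 0 H
  atom 8: C, bond orders sum to 1 (valence 4) → 3 H
  atom 9: C, bond orders sum to 4 (valence 4) → 0 H
  atom 10: F (halogen, monovalent) → 0 H
  atom 11: C, bond orders sum to 3 (valence 4) → 1 H
  atom 12: C, bond orders sum to 4 (valence 4) → 0 H
  atom 13: C, bond orders sum to 4 (valence 4) → 0 H
  atom 14: O, bond orders sum to 2 (valence 2) → 0 H
  atom 15: O, bond orders sum to 2 (valence 2) → 0 H
  atom 16: C, bond orders sum to 1 (valence 4) → 3 H
Totals → C:11, H:11, F:1, O:4.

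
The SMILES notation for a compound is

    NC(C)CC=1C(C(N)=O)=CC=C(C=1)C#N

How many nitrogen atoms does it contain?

3

Scan the SMILES for N atoms (remember two-letter symbols like Cl and Br are single atoms).
Nitrogen count: 3.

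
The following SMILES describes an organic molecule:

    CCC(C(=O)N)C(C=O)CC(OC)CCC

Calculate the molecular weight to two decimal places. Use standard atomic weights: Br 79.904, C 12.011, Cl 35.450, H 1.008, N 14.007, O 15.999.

First, the molecular formula is C12H23NO3 (counting implicit H from valence).
  C: 12 × 12.011 = 144.132
  H: 23 × 1.008 = 23.184
  N: 1 × 14.007 = 14.007
  O: 3 × 15.999 = 47.997
Sum: 12×12.011 + 23×1.008 + 1×14.007 + 3×15.999 = 229.320 → 229.32 g/mol.

229.32 g/mol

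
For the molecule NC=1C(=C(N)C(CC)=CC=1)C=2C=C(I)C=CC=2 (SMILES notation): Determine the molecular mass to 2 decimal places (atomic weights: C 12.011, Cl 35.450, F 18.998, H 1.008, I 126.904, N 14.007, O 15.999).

First, the molecular formula is C14H15IN2 (counting implicit H from valence).
  C: 14 × 12.011 = 168.154
  H: 15 × 1.008 = 15.120
  I: 1 × 126.904 = 126.904
  N: 2 × 14.007 = 28.014
Sum: 14×12.011 + 15×1.008 + 1×126.904 + 2×14.007 = 338.192 → 338.19 g/mol.

338.19 g/mol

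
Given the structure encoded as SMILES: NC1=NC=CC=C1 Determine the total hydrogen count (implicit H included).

Walk through each heavy atom and fill implicit hydrogens from standard valence (C 4, N 3, O 2, S 2, halogen 1):
  atom 1: N, bond orders sum to 1 (valence 3) → 2 H
  atom 2: C, bond orders sum to 4 (valence 4) → 0 H
  atom 3: N, bond orders sum to 3 (valence 3) → 0 H
  atom 4: C, bond orders sum to 3 (valence 4) → 1 H
  atom 5: C, bond orders sum to 3 (valence 4) → 1 H
  atom 6: C, bond orders sum to 3 (valence 4) → 1 H
  atom 7: C, bond orders sum to 3 (valence 4) → 1 H
Total hydrogens: 6.

6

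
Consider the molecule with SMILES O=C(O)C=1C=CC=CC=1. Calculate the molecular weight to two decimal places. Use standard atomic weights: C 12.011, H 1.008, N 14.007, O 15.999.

122.12 g/mol

First, the molecular formula is C7H6O2 (counting implicit H from valence).
  C: 7 × 12.011 = 84.077
  H: 6 × 1.008 = 6.048
  O: 2 × 15.999 = 31.998
Sum: 7×12.011 + 6×1.008 + 2×15.999 = 122.123 → 122.12 g/mol.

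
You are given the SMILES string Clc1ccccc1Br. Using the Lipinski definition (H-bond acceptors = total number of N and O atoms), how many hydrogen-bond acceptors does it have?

0

N atoms: 0; O atoms: 0.
Lipinski HBA = 0 + 0 = 0.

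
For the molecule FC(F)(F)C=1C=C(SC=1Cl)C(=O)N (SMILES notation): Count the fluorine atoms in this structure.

3

Scan the SMILES for F atoms (remember two-letter symbols like Cl and Br are single atoms).
Fluorine count: 3.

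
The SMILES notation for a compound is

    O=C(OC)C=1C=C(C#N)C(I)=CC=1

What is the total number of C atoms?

9

Count every carbon token in the SMILES (each C, including those in ring-closure positions and inside branches).
Carbon count: 9.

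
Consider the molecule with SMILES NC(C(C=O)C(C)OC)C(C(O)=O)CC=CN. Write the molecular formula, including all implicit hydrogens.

Walk through each heavy atom and fill implicit hydrogens from standard valence (C 4, N 3, O 2, S 2, halogen 1):
  atom 1: N, bond orders sum to 1 (valence 3) → 2 H
  atom 2: C, bond orders sum to 3 (valence 4) → 1 H
  atom 3: C, bond orders sum to 3 (valence 4) → 1 H
  atom 4: C, bond orders sum to 3 (valence 4) → 1 H
  atom 5: O, bond orders sum to 2 (valence 2) → 0 H
  atom 6: C, bond orders sum to 3 (valence 4) → 1 H
  atom 7: C, bond orders sum to 1 (valence 4) → 3 H
  atom 8: O, bond orders sum to 2 (valence 2) → 0 H
  atom 9: C, bond orders sum to 1 (valence 4) → 3 H
  atom 10: C, bond orders sum to 3 (valence 4) → 1 H
  atom 11: C, bond orders sum to 4 (valence 4) → 0 H
  atom 12: O, bond orders sum to 1 (valence 2) → 1 H
  atom 13: O, bond orders sum to 2 (valence 2) → 0 H
  atom 14: C, bond orders sum to 2 (valence 4) → 2 H
  atom 15: C, bond orders sum to 3 (valence 4) → 1 H
  atom 16: C, bond orders sum to 3 (valence 4) → 1 H
  atom 17: N, bond orders sum to 1 (valence 3) → 2 H
Totals → C:11, H:20, N:2, O:4.

C11H20N2O4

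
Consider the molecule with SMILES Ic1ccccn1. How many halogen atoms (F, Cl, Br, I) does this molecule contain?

Halogen atoms appear at heavy-atom position 1 (1×I).
Halogen count: 1.

1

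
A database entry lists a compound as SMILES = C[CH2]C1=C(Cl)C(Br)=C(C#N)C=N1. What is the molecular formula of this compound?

C8H6BrClN2

Walk through each heavy atom and fill implicit hydrogens from standard valence (C 4, N 3, O 2, S 2, halogen 1):
  atom 1: C, bond orders sum to 1 (valence 4) → 3 H
  atom 2: C with explicit H count 2
  atom 3: C, bond orders sum to 4 (valence 4) → 0 H
  atom 4: C, bond orders sum to 4 (valence 4) → 0 H
  atom 5: Cl (halogen, monovalent) → 0 H
  atom 6: C, bond orders sum to 4 (valence 4) → 0 H
  atom 7: Br (halogen, monovalent) → 0 H
  atom 8: C, bond orders sum to 4 (valence 4) → 0 H
  atom 9: C, bond orders sum to 4 (valence 4) → 0 H
  atom 10: N, bond orders sum to 3 (valence 3) → 0 H
  atom 11: C, bond orders sum to 3 (valence 4) → 1 H
  atom 12: N, bond orders sum to 3 (valence 3) → 0 H
Totals → C:8, H:6, Br:1, Cl:1, N:2.
In Hill order: C8H6BrClN2.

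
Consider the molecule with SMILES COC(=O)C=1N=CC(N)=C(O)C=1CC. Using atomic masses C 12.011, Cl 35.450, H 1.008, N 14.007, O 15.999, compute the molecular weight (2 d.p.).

First, the molecular formula is C9H12N2O3 (counting implicit H from valence).
  C: 9 × 12.011 = 108.099
  H: 12 × 1.008 = 12.096
  N: 2 × 14.007 = 28.014
  O: 3 × 15.999 = 47.997
Sum: 9×12.011 + 12×1.008 + 2×14.007 + 3×15.999 = 196.206 → 196.21 g/mol.

196.21 g/mol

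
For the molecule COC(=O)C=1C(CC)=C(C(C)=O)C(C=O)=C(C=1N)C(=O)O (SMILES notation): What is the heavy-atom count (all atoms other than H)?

21

Every atom symbol written in the SMILES (organic subset) is one heavy atom; implicit H are not written.
Heavy atoms by element → C:14, N:1, O:6.
Total: 21.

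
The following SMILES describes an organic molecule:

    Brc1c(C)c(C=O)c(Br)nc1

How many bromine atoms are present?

Scan the SMILES for Br atoms (remember two-letter symbols like Cl and Br are single atoms).
Bromine count: 2.

2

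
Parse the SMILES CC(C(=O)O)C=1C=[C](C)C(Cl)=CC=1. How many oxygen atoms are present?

2

Scan the SMILES for O atoms (remember two-letter symbols like Cl and Br are single atoms).
Oxygen count: 2.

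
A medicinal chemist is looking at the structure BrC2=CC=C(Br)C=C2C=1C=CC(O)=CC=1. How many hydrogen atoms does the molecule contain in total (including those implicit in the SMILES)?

8

Walk through each heavy atom and fill implicit hydrogens from standard valence (C 4, N 3, O 2, S 2, halogen 1):
  atom 1: Br (halogen, monovalent) → 0 H
  atom 2: C, bond orders sum to 4 (valence 4) → 0 H
  atom 3: C, bond orders sum to 3 (valence 4) → 1 H
  atom 4: C, bond orders sum to 3 (valence 4) → 1 H
  atom 5: C, bond orders sum to 4 (valence 4) → 0 H
  atom 6: Br (halogen, monovalent) → 0 H
  atom 7: C, bond orders sum to 3 (valence 4) → 1 H
  atom 8: C, bond orders sum to 4 (valence 4) → 0 H
  atom 9: C, bond orders sum to 4 (valence 4) → 0 H
  atom 10: C, bond orders sum to 3 (valence 4) → 1 H
  atom 11: C, bond orders sum to 3 (valence 4) → 1 H
  atom 12: C, bond orders sum to 4 (valence 4) → 0 H
  atom 13: O, bond orders sum to 1 (valence 2) → 1 H
  atom 14: C, bond orders sum to 3 (valence 4) → 1 H
  atom 15: C, bond orders sum to 3 (valence 4) → 1 H
Total hydrogens: 8.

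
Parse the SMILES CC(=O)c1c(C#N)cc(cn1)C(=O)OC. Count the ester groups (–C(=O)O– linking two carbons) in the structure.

1

The ester motif appears at heavy-atom position 12 in the SMILES.
Other groups present: 1 ketone, 1 nitrile.
Ester count: 1.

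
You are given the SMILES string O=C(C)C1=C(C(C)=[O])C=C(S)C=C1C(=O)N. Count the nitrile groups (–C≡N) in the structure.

Scan the SMILES for the nitrile motif — none present.
Groups that are present: 1 amide, 2 ketone, 1 thiol.

0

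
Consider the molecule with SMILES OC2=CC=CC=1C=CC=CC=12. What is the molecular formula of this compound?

C10H8O

Walk through each heavy atom and fill implicit hydrogens from standard valence (C 4, N 3, O 2, S 2, halogen 1):
  atom 1: O, bond orders sum to 1 (valence 2) → 1 H
  atom 2: C, bond orders sum to 4 (valence 4) → 0 H
  atom 3: C, bond orders sum to 3 (valence 4) → 1 H
  atom 4: C, bond orders sum to 3 (valence 4) → 1 H
  atom 5: C, bond orders sum to 3 (valence 4) → 1 H
  atom 6: C, bond orders sum to 4 (valence 4) → 0 H
  atom 7: C, bond orders sum to 3 (valence 4) → 1 H
  atom 8: C, bond orders sum to 3 (valence 4) → 1 H
  atom 9: C, bond orders sum to 3 (valence 4) → 1 H
  atom 10: C, bond orders sum to 3 (valence 4) → 1 H
  atom 11: C, bond orders sum to 4 (valence 4) → 0 H
Totals → C:10, H:8, O:1.
In Hill order: C10H8O.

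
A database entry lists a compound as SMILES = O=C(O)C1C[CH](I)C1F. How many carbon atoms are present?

Count every carbon token in the SMILES (each C, including those in ring-closure positions and inside branches).
Carbon count: 5.

5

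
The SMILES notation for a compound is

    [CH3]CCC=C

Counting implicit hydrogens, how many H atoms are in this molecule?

10

Walk through each heavy atom and fill implicit hydrogens from standard valence (C 4, N 3, O 2, S 2, halogen 1):
  atom 1: C with explicit H count 3
  atom 2: C, bond orders sum to 2 (valence 4) → 2 H
  atom 3: C, bond orders sum to 2 (valence 4) → 2 H
  atom 4: C, bond orders sum to 3 (valence 4) → 1 H
  atom 5: C, bond orders sum to 2 (valence 4) → 2 H
Total hydrogens: 10.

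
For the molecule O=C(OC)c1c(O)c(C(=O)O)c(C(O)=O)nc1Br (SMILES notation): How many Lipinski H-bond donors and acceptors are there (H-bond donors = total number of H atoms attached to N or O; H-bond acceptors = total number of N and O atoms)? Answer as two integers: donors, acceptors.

Donors: find every N or O and count the H atoms it carries.
  atom 1 (O): bond orders sum to 2 → 0 H
  atom 3 (O): bond orders sum to 2 → 0 H
  atom 7 (O): bond orders sum to 1 → 1 H
  atom 10 (O): bond orders sum to 2 → 0 H
  atom 11 (O): bond orders sum to 1 → 1 H
  atom 14 (O): bond orders sum to 1 → 1 H
  atom 15 (O): bond orders sum to 2 → 0 H
  atom 16 (N): bond orders sum to 3 → 0 H
Lipinski HBD = 3.
Acceptors: N atoms = 1, O atoms = 7 → HBA = 8.

3, 8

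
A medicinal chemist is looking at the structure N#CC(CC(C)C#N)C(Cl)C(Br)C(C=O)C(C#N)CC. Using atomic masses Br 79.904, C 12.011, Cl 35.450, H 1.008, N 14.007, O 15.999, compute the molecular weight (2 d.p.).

358.66 g/mol

First, the molecular formula is C14H17BrClN3O (counting implicit H from valence).
  Br: 1 × 79.904 = 79.904
  C: 14 × 12.011 = 168.154
  Cl: 1 × 35.450 = 35.450
  H: 17 × 1.008 = 17.136
  N: 3 × 14.007 = 42.021
  O: 1 × 15.999 = 15.999
Sum: 1×79.904 + 14×12.011 + 1×35.450 + 17×1.008 + 3×14.007 + 1×15.999 = 358.664 → 358.66 g/mol.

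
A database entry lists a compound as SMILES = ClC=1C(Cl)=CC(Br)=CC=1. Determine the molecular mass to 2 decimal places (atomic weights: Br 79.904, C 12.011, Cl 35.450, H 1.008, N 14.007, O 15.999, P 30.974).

225.89 g/mol

First, the molecular formula is C6H3BrCl2 (counting implicit H from valence).
  Br: 1 × 79.904 = 79.904
  C: 6 × 12.011 = 72.066
  Cl: 2 × 35.450 = 70.900
  H: 3 × 1.008 = 3.024
Sum: 1×79.904 + 6×12.011 + 2×35.450 + 3×1.008 = 225.894 → 225.89 g/mol.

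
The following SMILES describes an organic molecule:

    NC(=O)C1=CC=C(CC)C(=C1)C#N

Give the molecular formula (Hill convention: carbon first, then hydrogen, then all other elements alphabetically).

C10H10N2O

Walk through each heavy atom and fill implicit hydrogens from standard valence (C 4, N 3, O 2, S 2, halogen 1):
  atom 1: N, bond orders sum to 1 (valence 3) → 2 H
  atom 2: C, bond orders sum to 4 (valence 4) → 0 H
  atom 3: O, bond orders sum to 2 (valence 2) → 0 H
  atom 4: C, bond orders sum to 4 (valence 4) → 0 H
  atom 5: C, bond orders sum to 3 (valence 4) → 1 H
  atom 6: C, bond orders sum to 3 (valence 4) → 1 H
  atom 7: C, bond orders sum to 4 (valence 4) → 0 H
  atom 8: C, bond orders sum to 2 (valence 4) → 2 H
  atom 9: C, bond orders sum to 1 (valence 4) → 3 H
  atom 10: C, bond orders sum to 4 (valence 4) → 0 H
  atom 11: C, bond orders sum to 3 (valence 4) → 1 H
  atom 12: C, bond orders sum to 4 (valence 4) → 0 H
  atom 13: N, bond orders sum to 3 (valence 3) → 0 H
Totals → C:10, H:10, N:2, O:1.
In Hill order: C10H10N2O.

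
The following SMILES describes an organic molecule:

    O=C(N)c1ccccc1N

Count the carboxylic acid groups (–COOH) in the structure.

0

Scan the SMILES for the carboxylic acid motif — none present.
Groups that are present: 1 amide, 1 primary amine.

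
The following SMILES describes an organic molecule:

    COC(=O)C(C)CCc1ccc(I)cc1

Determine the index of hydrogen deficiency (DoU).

Molecular formula: C12H15IO2.
DoU = (2C + 2 + N − H − X) / 2, where X is the halogen count and O/S are ignored.
    = (2·12 + 2 + 0 − 15 − 1) / 2 = 10 / 2 = 5.

5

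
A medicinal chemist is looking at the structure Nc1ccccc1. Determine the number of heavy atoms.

7

Every atom symbol written in the SMILES (organic subset) is one heavy atom; implicit H are not written.
Heavy atoms by element → C:6, N:1.
Total: 7.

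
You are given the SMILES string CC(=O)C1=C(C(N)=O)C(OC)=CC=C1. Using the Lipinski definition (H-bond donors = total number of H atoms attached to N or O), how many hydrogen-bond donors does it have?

2

Donors: find every N or O and count the H atoms it carries.
  atom 3 (O): bond orders sum to 2 → 0 H
  atom 7 (N): bond orders sum to 1 → 2 H
  atom 8 (O): bond orders sum to 2 → 0 H
  atom 10 (O): bond orders sum to 2 → 0 H
Lipinski HBD = 2.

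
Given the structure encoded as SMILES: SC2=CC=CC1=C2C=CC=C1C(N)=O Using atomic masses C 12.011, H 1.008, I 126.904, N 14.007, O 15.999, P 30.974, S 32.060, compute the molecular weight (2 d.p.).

203.26 g/mol

First, the molecular formula is C11H9NOS (counting implicit H from valence).
  C: 11 × 12.011 = 132.121
  H: 9 × 1.008 = 9.072
  N: 1 × 14.007 = 14.007
  O: 1 × 15.999 = 15.999
  S: 1 × 32.060 = 32.060
Sum: 11×12.011 + 9×1.008 + 1×14.007 + 1×15.999 + 1×32.060 = 203.259 → 203.26 g/mol.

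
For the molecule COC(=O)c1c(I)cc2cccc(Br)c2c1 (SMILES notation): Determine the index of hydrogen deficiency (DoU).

8

Molecular formula: C12H8BrIO2.
DoU = (2C + 2 + N − H − X) / 2, where X is the halogen count and O/S are ignored.
    = (2·12 + 2 + 0 − 8 − 2) / 2 = 16 / 2 = 8.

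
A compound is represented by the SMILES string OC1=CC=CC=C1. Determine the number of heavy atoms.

7

Every atom symbol written in the SMILES (organic subset) is one heavy atom; implicit H are not written.
Heavy atoms by element → C:6, O:1.
Total: 7.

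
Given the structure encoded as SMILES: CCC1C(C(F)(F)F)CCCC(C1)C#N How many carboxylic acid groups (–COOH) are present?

Scan the SMILES for the carboxylic acid motif — none present.
Groups that are present: 1 nitrile.

0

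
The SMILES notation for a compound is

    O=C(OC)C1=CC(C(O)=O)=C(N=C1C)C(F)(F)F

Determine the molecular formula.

Walk through each heavy atom and fill implicit hydrogens from standard valence (C 4, N 3, O 2, S 2, halogen 1):
  atom 1: O, bond orders sum to 2 (valence 2) → 0 H
  atom 2: C, bond orders sum to 4 (valence 4) → 0 H
  atom 3: O, bond orders sum to 2 (valence 2) → 0 H
  atom 4: C, bond orders sum to 1 (valence 4) → 3 H
  atom 5: C, bond orders sum to 4 (valence 4) → 0 H
  atom 6: C, bond orders sum to 3 (valence 4) → 1 H
  atom 7: C, bond orders sum to 4 (valence 4) → 0 H
  atom 8: C, bond orders sum to 4 (valence 4) → 0 H
  atom 9: O, bond orders sum to 1 (valence 2) → 1 H
  atom 10: O, bond orders sum to 2 (valence 2) → 0 H
  atom 11: C, bond orders sum to 4 (valence 4) → 0 H
  atom 12: N, bond orders sum to 3 (valence 3) → 0 H
  atom 13: C, bond orders sum to 4 (valence 4) → 0 H
  atom 14: C, bond orders sum to 1 (valence 4) → 3 H
  atom 15: C, bond orders sum to 4 (valence 4) → 0 H
  atom 16: F (halogen, monovalent) → 0 H
  atom 17: F (halogen, monovalent) → 0 H
  atom 18: F (halogen, monovalent) → 0 H
Totals → C:10, H:8, F:3, N:1, O:4.
In Hill order: C10H8F3NO4.

C10H8F3NO4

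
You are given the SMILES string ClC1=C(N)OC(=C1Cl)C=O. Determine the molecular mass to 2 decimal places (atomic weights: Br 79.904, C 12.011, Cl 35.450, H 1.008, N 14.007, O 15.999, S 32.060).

First, the molecular formula is C5H3Cl2NO2 (counting implicit H from valence).
  C: 5 × 12.011 = 60.055
  Cl: 2 × 35.450 = 70.900
  H: 3 × 1.008 = 3.024
  N: 1 × 14.007 = 14.007
  O: 2 × 15.999 = 31.998
Sum: 5×12.011 + 2×35.450 + 3×1.008 + 1×14.007 + 2×15.999 = 179.984 → 179.98 g/mol.

179.98 g/mol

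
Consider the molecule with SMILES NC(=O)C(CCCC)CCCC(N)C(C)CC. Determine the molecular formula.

Walk through each heavy atom and fill implicit hydrogens from standard valence (C 4, N 3, O 2, S 2, halogen 1):
  atom 1: N, bond orders sum to 1 (valence 3) → 2 H
  atom 2: C, bond orders sum to 4 (valence 4) → 0 H
  atom 3: O, bond orders sum to 2 (valence 2) → 0 H
  atom 4: C, bond orders sum to 3 (valence 4) → 1 H
  atom 5: C, bond orders sum to 2 (valence 4) → 2 H
  atom 6: C, bond orders sum to 2 (valence 4) → 2 H
  atom 7: C, bond orders sum to 2 (valence 4) → 2 H
  atom 8: C, bond orders sum to 1 (valence 4) → 3 H
  atom 9: C, bond orders sum to 2 (valence 4) → 2 H
  atom 10: C, bond orders sum to 2 (valence 4) → 2 H
  atom 11: C, bond orders sum to 2 (valence 4) → 2 H
  atom 12: C, bond orders sum to 3 (valence 4) → 1 H
  atom 13: N, bond orders sum to 1 (valence 3) → 2 H
  atom 14: C, bond orders sum to 3 (valence 4) → 1 H
  atom 15: C, bond orders sum to 1 (valence 4) → 3 H
  atom 16: C, bond orders sum to 2 (valence 4) → 2 H
  atom 17: C, bond orders sum to 1 (valence 4) → 3 H
Totals → C:14, H:30, N:2, O:1.
In Hill order: C14H30N2O.

C14H30N2O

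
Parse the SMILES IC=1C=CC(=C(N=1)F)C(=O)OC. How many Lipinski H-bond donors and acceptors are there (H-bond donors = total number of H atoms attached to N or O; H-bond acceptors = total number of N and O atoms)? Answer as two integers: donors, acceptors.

Donors: find every N or O and count the H atoms it carries.
  atom 7 (N): bond orders sum to 3 → 0 H
  atom 10 (O): bond orders sum to 2 → 0 H
  atom 11 (O): bond orders sum to 2 → 0 H
Lipinski HBD = 0.
Acceptors: N atoms = 1, O atoms = 2 → HBA = 3.

0, 3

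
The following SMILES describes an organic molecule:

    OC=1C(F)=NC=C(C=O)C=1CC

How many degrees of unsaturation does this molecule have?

5

Degree of unsaturation = (number of rings) + (number of π bonds).
Ring closures in the SMILES: 1.
π bonds: 4 double bonds (each 1 DoU) → 4 DoU from unsaturation.
Total DoU = 1 + 4 = 5.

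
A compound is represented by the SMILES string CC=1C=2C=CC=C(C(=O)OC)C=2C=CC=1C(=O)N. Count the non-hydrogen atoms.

18

Every atom symbol written in the SMILES (organic subset) is one heavy atom; implicit H are not written.
Heavy atoms by element → C:14, N:1, O:3.
Total: 18.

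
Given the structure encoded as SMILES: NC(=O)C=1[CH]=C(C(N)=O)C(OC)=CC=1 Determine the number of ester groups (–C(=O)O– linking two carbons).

Scan the SMILES for the ester motif — none present.
Groups that are present: 2 amide, 1 ether.

0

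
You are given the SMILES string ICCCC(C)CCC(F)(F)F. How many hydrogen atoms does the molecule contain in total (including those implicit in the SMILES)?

Walk through each heavy atom and fill implicit hydrogens from standard valence (C 4, N 3, O 2, S 2, halogen 1):
  atom 1: I (halogen, monovalent) → 0 H
  atom 2: C, bond orders sum to 2 (valence 4) → 2 H
  atom 3: C, bond orders sum to 2 (valence 4) → 2 H
  atom 4: C, bond orders sum to 2 (valence 4) → 2 H
  atom 5: C, bond orders sum to 3 (valence 4) → 1 H
  atom 6: C, bond orders sum to 1 (valence 4) → 3 H
  atom 7: C, bond orders sum to 2 (valence 4) → 2 H
  atom 8: C, bond orders sum to 2 (valence 4) → 2 H
  atom 9: C, bond orders sum to 4 (valence 4) → 0 H
  atom 10: F (halogen, monovalent) → 0 H
  atom 11: F (halogen, monovalent) → 0 H
  atom 12: F (halogen, monovalent) → 0 H
Total hydrogens: 14.

14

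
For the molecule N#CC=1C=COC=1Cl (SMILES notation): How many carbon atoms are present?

Count every carbon token in the SMILES (each C, including those in ring-closure positions and inside branches).
Carbon count: 5.

5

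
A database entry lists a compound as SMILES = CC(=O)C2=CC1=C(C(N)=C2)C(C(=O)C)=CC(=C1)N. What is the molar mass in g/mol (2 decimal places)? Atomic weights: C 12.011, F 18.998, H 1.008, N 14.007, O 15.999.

First, the molecular formula is C14H14N2O2 (counting implicit H from valence).
  C: 14 × 12.011 = 168.154
  H: 14 × 1.008 = 14.112
  N: 2 × 14.007 = 28.014
  O: 2 × 15.999 = 31.998
Sum: 14×12.011 + 14×1.008 + 2×14.007 + 2×15.999 = 242.278 → 242.28 g/mol.

242.28 g/mol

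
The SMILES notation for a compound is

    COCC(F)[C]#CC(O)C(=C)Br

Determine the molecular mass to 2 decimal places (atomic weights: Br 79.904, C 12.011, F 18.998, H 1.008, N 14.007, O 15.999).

237.07 g/mol

First, the molecular formula is C8H10BrFO2 (counting implicit H from valence).
  Br: 1 × 79.904 = 79.904
  C: 8 × 12.011 = 96.088
  F: 1 × 18.998 = 18.998
  H: 10 × 1.008 = 10.080
  O: 2 × 15.999 = 31.998
Sum: 1×79.904 + 8×12.011 + 1×18.998 + 10×1.008 + 2×15.999 = 237.068 → 237.07 g/mol.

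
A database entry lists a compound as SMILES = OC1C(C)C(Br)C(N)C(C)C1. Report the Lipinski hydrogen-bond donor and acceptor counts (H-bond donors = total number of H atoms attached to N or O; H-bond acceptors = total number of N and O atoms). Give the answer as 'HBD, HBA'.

Donors: find every N or O and count the H atoms it carries.
  atom 1 (O): bond orders sum to 1 → 1 H
  atom 8 (N): bond orders sum to 1 → 2 H
Lipinski HBD = 3.
Acceptors: N atoms = 1, O atoms = 1 → HBA = 2.

3, 2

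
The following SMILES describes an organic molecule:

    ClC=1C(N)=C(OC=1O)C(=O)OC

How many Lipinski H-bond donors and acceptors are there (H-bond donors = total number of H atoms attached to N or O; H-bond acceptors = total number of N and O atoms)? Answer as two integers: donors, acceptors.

3, 5

Donors: find every N or O and count the H atoms it carries.
  atom 4 (N): bond orders sum to 1 → 2 H
  atom 6 (O): bond orders sum to 2 → 0 H
  atom 8 (O): bond orders sum to 1 → 1 H
  atom 10 (O): bond orders sum to 2 → 0 H
  atom 11 (O): bond orders sum to 2 → 0 H
Lipinski HBD = 3.
Acceptors: N atoms = 1, O atoms = 4 → HBA = 5.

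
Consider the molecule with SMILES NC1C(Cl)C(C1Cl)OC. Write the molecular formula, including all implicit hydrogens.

Walk through each heavy atom and fill implicit hydrogens from standard valence (C 4, N 3, O 2, S 2, halogen 1):
  atom 1: N, bond orders sum to 1 (valence 3) → 2 H
  atom 2: C, bond orders sum to 3 (valence 4) → 1 H
  atom 3: C, bond orders sum to 3 (valence 4) → 1 H
  atom 4: Cl (halogen, monovalent) → 0 H
  atom 5: C, bond orders sum to 3 (valence 4) → 1 H
  atom 6: C, bond orders sum to 3 (valence 4) → 1 H
  atom 7: Cl (halogen, monovalent) → 0 H
  atom 8: O, bond orders sum to 2 (valence 2) → 0 H
  atom 9: C, bond orders sum to 1 (valence 4) → 3 H
Totals → C:5, H:9, Cl:2, N:1, O:1.

C5H9Cl2NO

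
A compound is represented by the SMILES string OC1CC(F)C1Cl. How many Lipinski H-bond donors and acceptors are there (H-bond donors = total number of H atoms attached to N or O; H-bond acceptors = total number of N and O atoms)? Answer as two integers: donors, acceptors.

Donors: find every N or O and count the H atoms it carries.
  atom 1 (O): bond orders sum to 1 → 1 H
Lipinski HBD = 1.
Acceptors: N atoms = 0, O atoms = 1 → HBA = 1.

1, 1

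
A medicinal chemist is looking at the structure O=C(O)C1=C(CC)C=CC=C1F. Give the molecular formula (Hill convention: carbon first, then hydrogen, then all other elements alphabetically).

Walk through each heavy atom and fill implicit hydrogens from standard valence (C 4, N 3, O 2, S 2, halogen 1):
  atom 1: O, bond orders sum to 2 (valence 2) → 0 H
  atom 2: C, bond orders sum to 4 (valence 4) → 0 H
  atom 3: O, bond orders sum to 1 (valence 2) → 1 H
  atom 4: C, bond orders sum to 4 (valence 4) → 0 H
  atom 5: C, bond orders sum to 4 (valence 4) → 0 H
  atom 6: C, bond orders sum to 2 (valence 4) → 2 H
  atom 7: C, bond orders sum to 1 (valence 4) → 3 H
  atom 8: C, bond orders sum to 3 (valence 4) → 1 H
  atom 9: C, bond orders sum to 3 (valence 4) → 1 H
  atom 10: C, bond orders sum to 3 (valence 4) → 1 H
  atom 11: C, bond orders sum to 4 (valence 4) → 0 H
  atom 12: F (halogen, monovalent) → 0 H
Totals → C:9, H:9, F:1, O:2.
In Hill order: C9H9FO2.

C9H9FO2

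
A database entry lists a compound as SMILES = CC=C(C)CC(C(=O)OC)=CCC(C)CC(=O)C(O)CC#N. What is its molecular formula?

Walk through each heavy atom and fill implicit hydrogens from standard valence (C 4, N 3, O 2, S 2, halogen 1):
  atom 1: C, bond orders sum to 1 (valence 4) → 3 H
  atom 2: C, bond orders sum to 3 (valence 4) → 1 H
  atom 3: C, bond orders sum to 4 (valence 4) → 0 H
  atom 4: C, bond orders sum to 1 (valence 4) → 3 H
  atom 5: C, bond orders sum to 2 (valence 4) → 2 H
  atom 6: C, bond orders sum to 4 (valence 4) → 0 H
  atom 7: C, bond orders sum to 4 (valence 4) → 0 H
  atom 8: O, bond orders sum to 2 (valence 2) → 0 H
  atom 9: O, bond orders sum to 2 (valence 2) → 0 H
  atom 10: C, bond orders sum to 1 (valence 4) → 3 H
  atom 11: C, bond orders sum to 3 (valence 4) → 1 H
  atom 12: C, bond orders sum to 2 (valence 4) → 2 H
  atom 13: C, bond orders sum to 3 (valence 4) → 1 H
  atom 14: C, bond orders sum to 1 (valence 4) → 3 H
  atom 15: C, bond orders sum to 2 (valence 4) → 2 H
  atom 16: C, bond orders sum to 4 (valence 4) → 0 H
  atom 17: O, bond orders sum to 2 (valence 2) → 0 H
  atom 18: C, bond orders sum to 3 (valence 4) → 1 H
  atom 19: O, bond orders sum to 1 (valence 2) → 1 H
  atom 20: C, bond orders sum to 2 (valence 4) → 2 H
  atom 21: C, bond orders sum to 4 (valence 4) → 0 H
  atom 22: N, bond orders sum to 3 (valence 3) → 0 H
Totals → C:17, H:25, N:1, O:4.

C17H25NO4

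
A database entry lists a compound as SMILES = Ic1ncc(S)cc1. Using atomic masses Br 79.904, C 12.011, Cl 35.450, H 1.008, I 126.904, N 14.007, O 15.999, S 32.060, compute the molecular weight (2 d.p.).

First, the molecular formula is C5H4INS (counting implicit H from valence).
  C: 5 × 12.011 = 60.055
  H: 4 × 1.008 = 4.032
  I: 1 × 126.904 = 126.904
  N: 1 × 14.007 = 14.007
  S: 1 × 32.060 = 32.060
Sum: 5×12.011 + 4×1.008 + 1×126.904 + 1×14.007 + 1×32.060 = 237.058 → 237.06 g/mol.

237.06 g/mol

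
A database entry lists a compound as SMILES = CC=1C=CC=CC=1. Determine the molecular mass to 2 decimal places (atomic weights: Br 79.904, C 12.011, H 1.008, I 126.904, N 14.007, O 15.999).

92.14 g/mol

First, the molecular formula is C7H8 (counting implicit H from valence).
  C: 7 × 12.011 = 84.077
  H: 8 × 1.008 = 8.064
Sum: 7×12.011 + 8×1.008 = 92.141 → 92.14 g/mol.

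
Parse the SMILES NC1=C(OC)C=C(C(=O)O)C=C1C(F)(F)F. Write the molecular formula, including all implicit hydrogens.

Walk through each heavy atom and fill implicit hydrogens from standard valence (C 4, N 3, O 2, S 2, halogen 1):
  atom 1: N, bond orders sum to 1 (valence 3) → 2 H
  atom 2: C, bond orders sum to 4 (valence 4) → 0 H
  atom 3: C, bond orders sum to 4 (valence 4) → 0 H
  atom 4: O, bond orders sum to 2 (valence 2) → 0 H
  atom 5: C, bond orders sum to 1 (valence 4) → 3 H
  atom 6: C, bond orders sum to 3 (valence 4) → 1 H
  atom 7: C, bond orders sum to 4 (valence 4) → 0 H
  atom 8: C, bond orders sum to 4 (valence 4) → 0 H
  atom 9: O, bond orders sum to 2 (valence 2) → 0 H
  atom 10: O, bond orders sum to 1 (valence 2) → 1 H
  atom 11: C, bond orders sum to 3 (valence 4) → 1 H
  atom 12: C, bond orders sum to 4 (valence 4) → 0 H
  atom 13: C, bond orders sum to 4 (valence 4) → 0 H
  atom 14: F (halogen, monovalent) → 0 H
  atom 15: F (halogen, monovalent) → 0 H
  atom 16: F (halogen, monovalent) → 0 H
Totals → C:9, H:8, F:3, N:1, O:3.
In Hill order: C9H8F3NO3.

C9H8F3NO3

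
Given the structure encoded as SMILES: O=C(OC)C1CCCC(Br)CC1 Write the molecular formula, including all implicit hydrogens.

C9H15BrO2

Walk through each heavy atom and fill implicit hydrogens from standard valence (C 4, N 3, O 2, S 2, halogen 1):
  atom 1: O, bond orders sum to 2 (valence 2) → 0 H
  atom 2: C, bond orders sum to 4 (valence 4) → 0 H
  atom 3: O, bond orders sum to 2 (valence 2) → 0 H
  atom 4: C, bond orders sum to 1 (valence 4) → 3 H
  atom 5: C, bond orders sum to 3 (valence 4) → 1 H
  atom 6: C, bond orders sum to 2 (valence 4) → 2 H
  atom 7: C, bond orders sum to 2 (valence 4) → 2 H
  atom 8: C, bond orders sum to 2 (valence 4) → 2 H
  atom 9: C, bond orders sum to 3 (valence 4) → 1 H
  atom 10: Br (halogen, monovalent) → 0 H
  atom 11: C, bond orders sum to 2 (valence 4) → 2 H
  atom 12: C, bond orders sum to 2 (valence 4) → 2 H
Totals → C:9, H:15, Br:1, O:2.
In Hill order: C9H15BrO2.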